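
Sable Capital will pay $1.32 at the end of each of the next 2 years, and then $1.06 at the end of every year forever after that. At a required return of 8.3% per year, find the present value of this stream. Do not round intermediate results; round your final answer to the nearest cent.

PV of 2-year annuity: $1.32 × [1 − (1+0.083)^−2] / 0.083 = 2.34426
Perpetuity value at year 2: $1.06 / 0.083 = 12.77108
PV of perpetuity: 12.77108 / (1+0.083)^2 = 10.88857
Total PV = 2.34426 + 10.88857 = 13.23283

$13.23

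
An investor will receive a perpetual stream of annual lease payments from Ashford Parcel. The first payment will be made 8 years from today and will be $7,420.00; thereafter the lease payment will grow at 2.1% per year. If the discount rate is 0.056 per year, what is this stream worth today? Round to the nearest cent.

$144773.29

Value at end of year 7: C₁ / (r − g) = $7,420.00 / (0.056 − 0.021) = $212,000.0000
Discount to today: PV = $212,000.0000 / (1 + 0.056)^7 = $212,000.0000 / 1.464359 = $144,773.29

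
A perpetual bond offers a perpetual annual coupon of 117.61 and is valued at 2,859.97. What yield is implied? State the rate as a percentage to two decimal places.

4.11%

P = C/r ⇒ r = C/P = 117.61/2,859.97 = 0.041123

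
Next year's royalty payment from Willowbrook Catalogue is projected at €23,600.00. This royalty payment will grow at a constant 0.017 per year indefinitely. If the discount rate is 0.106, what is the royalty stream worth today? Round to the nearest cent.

€265168.54

Growing perpetuity: P = D₁ / (r − g) = €23,600.0000 / (0.106 − 0.017) = €265,168.54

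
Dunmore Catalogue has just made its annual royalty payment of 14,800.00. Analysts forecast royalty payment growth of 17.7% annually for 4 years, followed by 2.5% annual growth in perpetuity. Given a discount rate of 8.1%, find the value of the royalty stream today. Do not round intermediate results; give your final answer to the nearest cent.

D_1 = 17419.60000
D_2 = 20502.86920
D_3 = 24131.87705
D_4 = 28403.21929
Terminal value at year 4: TV = D_4×(1+g_2)/(r−g_2) = 29113.29977/0.056 = 519880.35300
P_0 = D_1/(1+r)^1 + D_2/(1+r)^2 + D_3/(1+r)^3 + D_4/(1+r)^4 + TV/(1+r)^4
    = 16114.33858 + 17545.39917 + 19103.54748 + 20800.06973 + 380715.56208 = 454278.91704

454278.92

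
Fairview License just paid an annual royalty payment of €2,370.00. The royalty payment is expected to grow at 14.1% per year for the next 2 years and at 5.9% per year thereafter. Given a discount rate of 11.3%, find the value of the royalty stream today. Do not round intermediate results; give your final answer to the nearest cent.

D_1 = 2704.17000
D_2 = 3085.45797
Terminal value at year 2: TV = D_2×(1+g_2)/(r−g_2) = 3267.49999/0.054 = 60509.25908
P_0 = D_1/(1+r)^1 + D_2/(1+r)^2 + TV/(1+r)^2
    = 2429.62264 + 2490.74522 + 48846.28133 = 53766.64920

€53766.65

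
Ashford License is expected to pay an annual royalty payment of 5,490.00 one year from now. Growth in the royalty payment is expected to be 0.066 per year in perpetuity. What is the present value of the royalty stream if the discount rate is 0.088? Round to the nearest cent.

249545.45

Growing perpetuity: P = D₁ / (r − g) = 5,490.0000 / (0.088 − 0.066) = 249,545.45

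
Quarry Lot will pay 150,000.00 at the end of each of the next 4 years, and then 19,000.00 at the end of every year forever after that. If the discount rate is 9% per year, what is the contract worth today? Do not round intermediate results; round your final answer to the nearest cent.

635514.42

PV of 4-year annuity: 150,000.00 × [1 − (1+0.09)^−4] / 0.09 = 485957.98156
Perpetuity value at year 4: 19,000.00 / 0.09 = 211111.11111
PV of perpetuity: 211111.11111 / (1+0.09)^4 = 149556.43345
Total PV = 485957.98156 + 149556.43345 = 635514.41501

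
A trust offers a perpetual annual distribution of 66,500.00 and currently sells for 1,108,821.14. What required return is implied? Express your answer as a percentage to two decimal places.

P = C/r ⇒ r = C/P = 66,500.00/1,108,821.14 = 0.059974

6.00%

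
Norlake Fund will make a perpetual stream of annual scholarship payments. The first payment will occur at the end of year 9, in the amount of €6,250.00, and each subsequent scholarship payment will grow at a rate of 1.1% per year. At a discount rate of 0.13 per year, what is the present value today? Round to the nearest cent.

Value at end of year 8: C₁ / (r − g) = €6,250.00 / (0.13 − 0.011) = €52,521.0084
Discount to today: PV = €52,521.0084 / (1 + 0.13)^8 = €52,521.0084 / 2.658444 = €19,756.30

€19756.30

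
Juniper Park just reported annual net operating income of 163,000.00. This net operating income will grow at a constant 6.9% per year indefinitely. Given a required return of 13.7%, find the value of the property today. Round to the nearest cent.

D₁ = D₀ × (1 + g) = 163,000.00 × 1.069 = 174,247.0000
Growing perpetuity: P = D₁ / (r − g) = 174,247.0000 / (0.137 − 0.069) = 2,562,455.88

2562455.88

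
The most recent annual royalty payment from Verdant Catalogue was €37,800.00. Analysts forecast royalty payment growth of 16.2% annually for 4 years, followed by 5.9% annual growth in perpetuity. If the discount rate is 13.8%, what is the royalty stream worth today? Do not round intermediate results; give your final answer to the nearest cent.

€710169.94

D_1 = 43923.60000
D_2 = 51039.22320
D_3 = 59307.57736
D_4 = 68915.40489
Terminal value at year 4: TV = D_4×(1+g_2)/(r−g_2) = 72981.41378/0.079 = 923815.36429
P_0 = D_1/(1+r)^1 + D_2/(1+r)^2 + D_3/(1+r)^3 + D_4/(1+r)^4 + TV/(1+r)^4
    = 38597.18805 + 39411.18850 + 40242.35592 + 41091.05235 + 550828.15751 = 710169.94233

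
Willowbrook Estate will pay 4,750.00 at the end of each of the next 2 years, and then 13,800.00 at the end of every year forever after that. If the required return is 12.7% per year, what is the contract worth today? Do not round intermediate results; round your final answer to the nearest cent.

PV of 2-year annuity: 4,750.00 × [1 − (1+0.127)^−2] / 0.127 = 7954.50698
Perpetuity value at year 2: 13,800.00 / 0.127 = 108661.41732
PV of perpetuity: 108661.41732 / (1+0.127)^2 = 85551.48125
Total PV = 7954.50698 + 85551.48125 = 93505.98823

93505.99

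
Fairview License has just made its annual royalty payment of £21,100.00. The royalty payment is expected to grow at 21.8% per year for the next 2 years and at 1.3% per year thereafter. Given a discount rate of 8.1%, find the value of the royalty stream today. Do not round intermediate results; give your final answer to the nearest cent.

£449610.15

D_1 = 25699.80000
D_2 = 31302.35640
Terminal value at year 2: TV = D_2×(1+g_2)/(r−g_2) = 31709.28703/0.068 = 466313.04461
P_0 = D_1/(1+r)^1 + D_2/(1+r)^2 + TV/(1+r)^2
    = 23774.09806 + 26787.09661 + 399048.95389 = 449610.14856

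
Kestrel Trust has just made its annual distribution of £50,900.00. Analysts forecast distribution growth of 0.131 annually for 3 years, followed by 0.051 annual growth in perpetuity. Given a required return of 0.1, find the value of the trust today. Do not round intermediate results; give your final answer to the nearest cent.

£1348151.08

D_1 = 57567.90000
D_2 = 65109.29490
D_3 = 73638.61253
Terminal value at year 3: TV = D_3×(1+g_2)/(r−g_2) = 77394.18177/0.049 = 1579473.09737
P_0 = D_1/(1+r)^1 + D_2/(1+r)^2 + D_3/(1+r)^3 + TV/(1+r)^3
    = 52334.45455 + 53809.33463 + 55325.77951 + 1186681.51568 = 1348151.08436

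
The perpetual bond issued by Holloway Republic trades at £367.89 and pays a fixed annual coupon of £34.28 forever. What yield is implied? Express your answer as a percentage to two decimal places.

P = C/r ⇒ r = C/P = £34.28/£367.89 = 0.093180

9.32%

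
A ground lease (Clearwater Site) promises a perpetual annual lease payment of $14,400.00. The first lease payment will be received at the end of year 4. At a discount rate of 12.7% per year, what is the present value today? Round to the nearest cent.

Value at end of year 3: C / r = $14,400.00 / 0.127 = $113,385.8268
Discount to today: PV = $113,385.8268 / (1 + 0.127)^3 = $113,385.8268 / 1.431435 = $79,211.28

$79211.28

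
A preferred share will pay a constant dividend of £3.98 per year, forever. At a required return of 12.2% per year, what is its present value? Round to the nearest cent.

£32.62

Level perpetuity: PV = C / r = £3.98 / 0.122 = £32.62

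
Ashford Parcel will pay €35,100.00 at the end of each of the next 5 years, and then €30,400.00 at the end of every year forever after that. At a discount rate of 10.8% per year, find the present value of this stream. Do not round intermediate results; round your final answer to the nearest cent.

PV of 5-year annuity: €35,100.00 × [1 − (1+0.108)^−5] / 0.108 = 130381.30369
Perpetuity value at year 5: €30,400.00 / 0.108 = 281481.48148
PV of perpetuity: 281481.48148 / (1+0.108)^5 = 168558.64295
Total PV = 130381.30369 + 168558.64295 = 298939.94665

€298939.95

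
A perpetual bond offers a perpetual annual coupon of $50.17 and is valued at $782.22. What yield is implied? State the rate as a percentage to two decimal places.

6.41%

P = C/r ⇒ r = C/P = $50.17/$782.22 = 0.064138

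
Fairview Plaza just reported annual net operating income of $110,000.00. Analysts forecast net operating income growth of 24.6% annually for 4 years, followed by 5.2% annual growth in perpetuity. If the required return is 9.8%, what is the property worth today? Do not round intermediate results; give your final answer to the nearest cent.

$4781341.34

D_1 = 137060.00000
D_2 = 170776.76000
D_3 = 212787.84296
D_4 = 265133.65233
Terminal value at year 4: TV = D_4×(1+g_2)/(r−g_2) = 278920.60225/0.046 = 6063491.35324
P_0 = D_1/(1+r)^1 + D_2/(1+r)^2 + D_3/(1+r)^3 + D_4/(1+r)^4 + TV/(1+r)^4
    = 124826.95811 + 141652.44973 + 160745.85825 + 182412.87740 + 4171703.19609 = 4781341.33957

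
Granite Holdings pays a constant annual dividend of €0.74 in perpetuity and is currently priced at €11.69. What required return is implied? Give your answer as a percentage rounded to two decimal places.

6.33%

P = C/r ⇒ r = C/P = €0.74/€11.69 = 0.063302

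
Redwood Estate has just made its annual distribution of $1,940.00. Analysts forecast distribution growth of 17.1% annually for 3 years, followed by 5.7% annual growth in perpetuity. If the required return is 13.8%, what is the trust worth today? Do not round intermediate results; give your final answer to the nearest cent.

D_1 = 2271.74000
D_2 = 2660.20754
D_3 = 3115.10303
Terminal value at year 3: TV = D_3×(1+g_2)/(r−g_2) = 3292.66390/0.081 = 40650.17163
P_0 = D_1/(1+r)^1 + D_2/(1+r)^2 + D_3/(1+r)^3 + TV/(1+r)^3
    = 1996.25659 + 2054.14452 + 2113.71110 + 27582.62515 = 33746.73737

$33746.74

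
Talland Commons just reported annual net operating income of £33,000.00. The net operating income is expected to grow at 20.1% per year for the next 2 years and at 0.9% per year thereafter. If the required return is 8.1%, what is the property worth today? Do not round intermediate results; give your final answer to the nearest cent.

£648227.07

D_1 = 39633.00000
D_2 = 47599.23300
Terminal value at year 2: TV = D_2×(1+g_2)/(r−g_2) = 48027.62610/0.072 = 667050.36246
P_0 = D_1/(1+r)^1 + D_2/(1+r)^2 + TV/(1+r)^2
    = 36663.27475 + 40733.20349 + 570830.58776 = 648227.06599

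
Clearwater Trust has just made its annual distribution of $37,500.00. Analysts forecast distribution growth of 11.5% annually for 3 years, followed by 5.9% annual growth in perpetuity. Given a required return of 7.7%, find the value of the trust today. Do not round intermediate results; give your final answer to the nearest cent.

$2568744.36

D_1 = 41812.50000
D_2 = 46620.93750
D_3 = 51982.34531
Terminal value at year 3: TV = D_3×(1+g_2)/(r−g_2) = 55049.30369/0.018 = 3058294.64922
P_0 = D_1/(1+r)^1 + D_2/(1+r)^2 + D_3/(1+r)^3 + TV/(1+r)^3
    = 38823.11978 + 40192.92345 + 41611.05816 + 2448117.25531 = 2568744.35669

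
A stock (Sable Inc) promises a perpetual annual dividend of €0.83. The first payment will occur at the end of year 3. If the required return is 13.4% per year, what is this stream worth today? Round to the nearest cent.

€4.82

Value at end of year 2: C / r = €0.83 / 0.134 = €6.1940
Discount to today: PV = €6.1940 / (1 + 0.134)^2 = €6.1940 / 1.285956 = €4.82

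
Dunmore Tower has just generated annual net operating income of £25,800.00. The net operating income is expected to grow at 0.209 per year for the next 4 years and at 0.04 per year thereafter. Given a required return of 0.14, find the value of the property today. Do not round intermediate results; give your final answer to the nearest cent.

£459211.01

D_1 = 31192.20000
D_2 = 37711.36980
D_3 = 45593.04609
D_4 = 55121.99272
Terminal value at year 4: TV = D_4×(1+g_2)/(r−g_2) = 57326.87243/0.1 = 573268.72429
P_0 = D_1/(1+r)^1 + D_2/(1+r)^2 + D_3/(1+r)^3 + D_4/(1+r)^4 + TV/(1+r)^4
    = 27361.57895 + 29017.67452 + 30774.00745 + 32636.64474 + 339421.10529 = 459211.01094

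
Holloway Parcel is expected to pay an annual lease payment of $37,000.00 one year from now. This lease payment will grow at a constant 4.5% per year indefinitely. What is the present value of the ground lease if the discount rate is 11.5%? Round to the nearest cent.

$528571.43

Growing perpetuity: P = D₁ / (r − g) = $37,000.0000 / (0.115 − 0.045) = $528,571.43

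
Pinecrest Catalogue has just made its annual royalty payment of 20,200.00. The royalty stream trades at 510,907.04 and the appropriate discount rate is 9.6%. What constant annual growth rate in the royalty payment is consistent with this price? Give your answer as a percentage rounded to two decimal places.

P = D₀(1+g)/(r−g) ⇒ P(r−g) = D₀(1+g) ⇒ g(P+D₀) = P·r − D₀
g = (P·r − D₀)/(P + D₀) = (510,907.04×0.096 − 20,200.00) / (510,907.04 + 20,200.00) = 0.054315

5.43%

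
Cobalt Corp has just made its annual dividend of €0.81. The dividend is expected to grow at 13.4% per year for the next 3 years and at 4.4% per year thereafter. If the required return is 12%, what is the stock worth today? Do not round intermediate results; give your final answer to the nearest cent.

€14.04

D_1 = 0.91854
D_2 = 1.04162
D_3 = 1.18120
Terminal value at year 3: TV = D_3×(1+g_2)/(r−g_2) = 1.23317/0.076 = 16.22599
P_0 = D_1/(1+r)^1 + D_2/(1+r)^2 + D_3/(1+r)^3 + TV/(1+r)^3
    = 0.82012 + 0.83038 + 0.84076 + 11.54934 = 14.04059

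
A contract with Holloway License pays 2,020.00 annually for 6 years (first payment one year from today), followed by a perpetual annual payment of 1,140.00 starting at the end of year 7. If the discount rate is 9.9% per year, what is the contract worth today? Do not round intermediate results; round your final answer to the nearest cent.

15359.04

PV of 6-year annuity: 2,020.00 × [1 − (1+0.099)^−6] / 0.099 = 8823.46816
Perpetuity value at year 6: 1,140.00 / 0.099 = 11515.15152
PV of perpetuity: 11515.15152 / (1+0.099)^6 = 6535.57048
Total PV = 8823.46816 + 6535.57048 = 15359.03863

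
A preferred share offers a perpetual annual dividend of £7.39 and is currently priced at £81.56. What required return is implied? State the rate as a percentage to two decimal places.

9.06%

P = C/r ⇒ r = C/P = £7.39/£81.56 = 0.090608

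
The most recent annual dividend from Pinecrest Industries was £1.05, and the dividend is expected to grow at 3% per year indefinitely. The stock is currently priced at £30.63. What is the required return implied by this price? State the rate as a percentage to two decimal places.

6.53%

D₁ = £1.05 × 1.03 = £1.0815
P = D₁/(r − g) ⇒ r = D₁/P + g = £1.0815/£30.63 + 0.03 = 0.035309 + 0.03 = 0.065309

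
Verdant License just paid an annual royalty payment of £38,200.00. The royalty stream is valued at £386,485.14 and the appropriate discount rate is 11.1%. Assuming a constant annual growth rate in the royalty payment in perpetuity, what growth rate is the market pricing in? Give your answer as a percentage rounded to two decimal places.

1.11%

P = D₀(1+g)/(r−g) ⇒ P(r−g) = D₀(1+g) ⇒ g(P+D₀) = P·r − D₀
g = (P·r − D₀)/(P + D₀) = (£386,485.14×0.111 − £38,200.00) / (£386,485.14 + £38,200.00) = 0.011067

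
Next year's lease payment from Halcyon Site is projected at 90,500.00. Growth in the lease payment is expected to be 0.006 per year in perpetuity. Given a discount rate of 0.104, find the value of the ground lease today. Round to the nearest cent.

923469.39

Growing perpetuity: P = D₁ / (r − g) = 90,500.0000 / (0.104 − 0.006) = 923,469.39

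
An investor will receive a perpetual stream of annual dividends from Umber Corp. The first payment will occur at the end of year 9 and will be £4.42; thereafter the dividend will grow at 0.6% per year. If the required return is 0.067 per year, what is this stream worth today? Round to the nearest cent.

£43.13

Value at end of year 8: C₁ / (r − g) = £4.42 / (0.067 − 0.006) = £72.4590
Discount to today: PV = £72.4590 / (1 + 0.067)^8 = £72.4590 / 1.680023 = £43.13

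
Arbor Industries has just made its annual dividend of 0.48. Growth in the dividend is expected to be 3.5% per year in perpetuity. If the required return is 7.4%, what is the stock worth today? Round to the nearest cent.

D₁ = D₀ × (1 + g) = 0.48 × 1.035 = 0.4968
Growing perpetuity: P = D₁ / (r − g) = 0.4968 / (0.074 − 0.035) = 12.74

12.74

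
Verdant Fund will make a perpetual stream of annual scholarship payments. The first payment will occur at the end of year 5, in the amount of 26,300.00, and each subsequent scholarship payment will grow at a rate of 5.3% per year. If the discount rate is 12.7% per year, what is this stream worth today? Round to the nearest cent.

Value at end of year 4: C₁ / (r − g) = 26,300.00 / (0.127 − 0.053) = 355,405.4054
Discount to today: PV = 355,405.4054 / (1 + 0.127)^4 = 355,405.4054 / 1.613228 = 220,307.03

220307.03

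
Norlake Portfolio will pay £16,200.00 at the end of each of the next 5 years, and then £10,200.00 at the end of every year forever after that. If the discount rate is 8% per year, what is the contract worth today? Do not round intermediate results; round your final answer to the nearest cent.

£151456.26

PV of 5-year annuity: £16,200.00 × [1 − (1+0.08)^−5] / 0.08 = 64681.90260
Perpetuity value at year 5: £10,200.00 / 0.08 = 127500.00000
PV of perpetuity: 127500.00000 / (1+0.08)^5 = 86774.35762
Total PV = 64681.90260 + 86774.35762 = 151456.26022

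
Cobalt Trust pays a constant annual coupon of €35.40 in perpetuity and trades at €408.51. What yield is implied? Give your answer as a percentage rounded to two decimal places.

8.67%

P = C/r ⇒ r = C/P = €35.40/€408.51 = 0.086656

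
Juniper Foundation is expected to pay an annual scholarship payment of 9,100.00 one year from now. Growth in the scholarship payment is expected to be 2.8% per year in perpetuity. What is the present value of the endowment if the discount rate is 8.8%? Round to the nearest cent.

Growing perpetuity: P = D₁ / (r − g) = 9,100.0000 / (0.088 − 0.028) = 151,666.67

151666.67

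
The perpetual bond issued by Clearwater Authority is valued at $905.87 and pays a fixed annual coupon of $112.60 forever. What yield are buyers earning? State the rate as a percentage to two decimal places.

12.43%

P = C/r ⇒ r = C/P = $112.60/$905.87 = 0.124300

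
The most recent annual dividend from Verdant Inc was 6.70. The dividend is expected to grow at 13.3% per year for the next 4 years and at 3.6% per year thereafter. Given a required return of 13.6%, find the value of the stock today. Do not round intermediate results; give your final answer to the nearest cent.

D_1 = 7.59110
D_2 = 8.60072
D_3 = 9.74461
D_4 = 11.04064
Terminal value at year 4: TV = D_4×(1+g_2)/(r−g_2) = 11.43811/0.1 = 114.38108
P_0 = D_1/(1+r)^1 + D_2/(1+r)^2 + D_3/(1+r)^3 + D_4/(1+r)^4 + TV/(1+r)^4
    = 6.68231 + 6.66466 + 6.64706 + 6.62951 + 68.68167 = 95.30520

95.31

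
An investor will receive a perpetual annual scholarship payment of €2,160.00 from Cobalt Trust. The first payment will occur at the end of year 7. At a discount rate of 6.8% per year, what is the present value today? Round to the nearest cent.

Value at end of year 6: C / r = €2,160.00 / 0.068 = €31,764.7059
Discount to today: PV = €31,764.7059 / (1 + 0.068)^6 = €31,764.7059 / 1.483978 = €21,405.10

€21405.10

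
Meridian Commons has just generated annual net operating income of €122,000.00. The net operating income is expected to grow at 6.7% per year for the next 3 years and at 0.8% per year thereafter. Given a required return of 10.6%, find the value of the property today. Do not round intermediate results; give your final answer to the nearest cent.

€1467525.49

D_1 = 130174.00000
D_2 = 138895.65800
D_3 = 148201.66709
Terminal value at year 3: TV = D_3×(1+g_2)/(r−g_2) = 149387.28042/0.098 = 1524360.00431
P_0 = D_1/(1+r)^1 + D_2/(1+r)^2 + D_3/(1+r)^3 + TV/(1+r)^3
    = 117698.01085 + 113547.71933 + 109543.77624 + 1126735.98420 = 1467525.49062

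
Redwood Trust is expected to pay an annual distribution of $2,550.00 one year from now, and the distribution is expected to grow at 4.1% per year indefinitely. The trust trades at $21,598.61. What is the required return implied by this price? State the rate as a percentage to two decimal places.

15.91%

P = D₁/(r − g) ⇒ r = D₁/P + g = $2,550.0000/$21,598.61 + 0.041 = 0.118063 + 0.041 = 0.159063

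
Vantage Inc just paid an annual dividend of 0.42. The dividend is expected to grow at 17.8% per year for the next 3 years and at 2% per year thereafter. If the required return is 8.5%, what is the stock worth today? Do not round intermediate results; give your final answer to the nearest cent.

9.92

D_1 = 0.49476
D_2 = 0.58283
D_3 = 0.68657
Terminal value at year 3: TV = D_3×(1+g_2)/(r−g_2) = 0.70030/0.065 = 10.77388
P_0 = D_1/(1+r)^1 + D_2/(1+r)^2 + D_3/(1+r)^3 + TV/(1+r)^3
    = 0.45600 + 0.49509 + 0.53752 + 8.43495 = 9.92356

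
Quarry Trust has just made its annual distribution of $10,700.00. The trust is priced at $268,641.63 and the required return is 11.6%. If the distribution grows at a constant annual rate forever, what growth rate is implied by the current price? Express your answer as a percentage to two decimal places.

7.33%

P = D₀(1+g)/(r−g) ⇒ P(r−g) = D₀(1+g) ⇒ g(P+D₀) = P·r − D₀
g = (P·r − D₀)/(P + D₀) = ($268,641.63×0.116 − $10,700.00) / ($268,641.63 + $10,700.00) = 0.073252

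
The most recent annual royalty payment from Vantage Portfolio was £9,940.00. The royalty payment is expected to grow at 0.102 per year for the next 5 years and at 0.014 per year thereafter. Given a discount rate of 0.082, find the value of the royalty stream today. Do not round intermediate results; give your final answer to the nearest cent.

£214962.68

D_1 = 10953.88000
D_2 = 12071.17576
D_3 = 13302.43569
D_4 = 14659.28413
D_5 = 16154.53111
Terminal value at year 5: TV = D_5×(1+g_2)/(r−g_2) = 16380.69454/0.068 = 240892.56683
P_0 = D_1/(1+r)^1 + D_2/(1+r)^2 + D_3/(1+r)^3 + D_4/(1+r)^4 + D_5/(1+r)^5 + TV/(1+r)^5
    = 10123.73383 + 10310.86384 + 10501.45282 + 10695.56470 + 10893.26461 + 162437.79869 = 214962.67849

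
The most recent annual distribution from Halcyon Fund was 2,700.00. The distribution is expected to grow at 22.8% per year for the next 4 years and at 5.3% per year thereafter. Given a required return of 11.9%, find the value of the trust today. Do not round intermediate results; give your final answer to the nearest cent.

D_1 = 3315.60000
D_2 = 4071.55680
D_3 = 4999.87175
D_4 = 6139.84251
Terminal value at year 4: TV = D_4×(1+g_2)/(r−g_2) = 6465.25416/0.066 = 97958.39640
P_0 = D_1/(1+r)^1 + D_2/(1+r)^2 + D_3/(1+r)^3 + D_4/(1+r)^4 + TV/(1+r)^4
    = 2963.00268 + 3251.62403 + 3568.35953 + 3915.94772 + 62477.16592 = 76176.09988

76176.10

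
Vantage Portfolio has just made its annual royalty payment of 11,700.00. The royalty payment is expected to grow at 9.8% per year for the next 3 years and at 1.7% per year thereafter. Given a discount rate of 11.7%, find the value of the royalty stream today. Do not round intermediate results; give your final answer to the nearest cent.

146939.14

D_1 = 12846.60000
D_2 = 14105.56680
D_3 = 15487.91235
Terminal value at year 3: TV = D_3×(1+g_2)/(r−g_2) = 15751.20686/0.1 = 157512.06856
P_0 = D_1/(1+r)^1 + D_2/(1+r)^2 + D_3/(1+r)^3 + TV/(1+r)^3
    = 11500.98478 + 11305.35478 + 11113.05242 + 113019.74307 = 146939.13504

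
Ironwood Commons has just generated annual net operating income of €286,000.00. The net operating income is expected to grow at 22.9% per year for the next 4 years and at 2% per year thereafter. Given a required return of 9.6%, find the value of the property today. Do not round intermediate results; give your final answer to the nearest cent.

€7604806.61

D_1 = 351494.00000
D_2 = 431986.12600
D_3 = 530910.94885
D_4 = 652489.55614
Terminal value at year 4: TV = D_4×(1+g_2)/(r−g_2) = 665539.34726/0.076 = 8757096.67453
P_0 = D_1/(1+r)^1 + D_2/(1+r)^2 + D_3/(1+r)^3 + D_4/(1+r)^4 + TV/(1+r)^4
    = 320706.20438 + 359624.01933 + 403264.52532 + 452200.82265 + 6069011.04079 = 7604806.61246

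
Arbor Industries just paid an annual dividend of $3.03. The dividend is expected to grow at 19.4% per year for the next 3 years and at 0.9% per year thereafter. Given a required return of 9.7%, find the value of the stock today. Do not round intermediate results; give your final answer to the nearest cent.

D_1 = 3.61782
D_2 = 4.31968
D_3 = 5.15769
Terminal value at year 3: TV = D_3×(1+g_2)/(r−g_2) = 5.20411/0.088 = 59.13766
P_0 = D_1/(1+r)^1 + D_2/(1+r)^2 + D_3/(1+r)^3 + TV/(1+r)^3
    = 3.29792 + 3.58953 + 3.90693 + 44.79651 = 55.59090

$55.59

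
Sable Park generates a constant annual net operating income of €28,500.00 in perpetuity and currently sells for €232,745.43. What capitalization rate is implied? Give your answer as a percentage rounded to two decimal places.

12.25%

P = C/r ⇒ r = C/P = €28,500.00/€232,745.43 = 0.122451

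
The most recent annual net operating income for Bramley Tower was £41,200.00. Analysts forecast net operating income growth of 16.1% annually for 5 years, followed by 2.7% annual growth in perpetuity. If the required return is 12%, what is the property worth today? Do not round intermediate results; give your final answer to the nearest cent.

D_1 = 47833.20000
D_2 = 55534.34520
D_3 = 64475.37478
D_4 = 74855.91012
D_5 = 86907.71165
Terminal value at year 5: TV = D_5×(1+g_2)/(r−g_2) = 89254.21986/0.093 = 959722.79419
P_0 = D_1/(1+r)^1 + D_2/(1+r)^2 + D_3/(1+r)^3 + D_4/(1+r)^4 + D_5/(1+r)^5 + TV/(1+r)^5
    = 42708.21429 + 44271.63999 + 45892.29824 + 47572.28415 + 49313.76956 + 544572.48747 = 774330.69369

£774330.69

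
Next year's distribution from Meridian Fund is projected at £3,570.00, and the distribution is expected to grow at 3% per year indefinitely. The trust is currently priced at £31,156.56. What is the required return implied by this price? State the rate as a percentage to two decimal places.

14.46%

P = D₁/(r − g) ⇒ r = D₁/P + g = £3,570.0000/£31,156.56 + 0.03 = 0.114583 + 0.03 = 0.144583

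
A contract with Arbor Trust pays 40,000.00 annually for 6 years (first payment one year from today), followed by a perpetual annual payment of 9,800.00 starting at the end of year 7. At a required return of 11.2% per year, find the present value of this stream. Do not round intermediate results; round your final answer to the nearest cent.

PV of 6-year annuity: 40,000.00 × [1 − (1+0.112)^−6] / 0.112 = 168250.99623
Perpetuity value at year 6: 9,800.00 / 0.112 = 87500.00000
PV of perpetuity: 87500.00000 / (1+0.112)^6 = 46278.50592
Total PV = 168250.99623 + 46278.50592 = 214529.50215

214529.50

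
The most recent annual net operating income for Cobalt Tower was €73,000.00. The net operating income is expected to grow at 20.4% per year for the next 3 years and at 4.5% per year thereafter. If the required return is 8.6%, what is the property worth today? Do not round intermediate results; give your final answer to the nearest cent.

D_1 = 87892.00000
D_2 = 105821.96800
D_3 = 127409.64947
Terminal value at year 3: TV = D_3×(1+g_2)/(r−g_2) = 133143.08370/0.041 = 3247392.28532
P_0 = D_1/(1+r)^1 + D_2/(1+r)^2 + D_3/(1+r)^3 + TV/(1+r)^3
    = 80931.86004 + 89725.56122 + 99474.74743 + 2535392.95277 = 2805525.12146

€2805525.12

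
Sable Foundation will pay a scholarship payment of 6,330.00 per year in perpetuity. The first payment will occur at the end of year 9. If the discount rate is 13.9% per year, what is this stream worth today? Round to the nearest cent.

Value at end of year 8: C / r = 6,330.00 / 0.139 = 45,539.5683
Discount to today: PV = 45,539.5683 / (1 + 0.139)^8 = 45,539.5683 / 2.832630 = 16,076.78

16076.78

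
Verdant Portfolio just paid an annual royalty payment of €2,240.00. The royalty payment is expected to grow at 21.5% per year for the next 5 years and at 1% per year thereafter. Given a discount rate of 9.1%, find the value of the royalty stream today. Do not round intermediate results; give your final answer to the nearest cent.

D_1 = 2721.60000
D_2 = 3306.74400
D_3 = 4017.69396
D_4 = 4881.49816
D_5 = 5931.02027
Terminal value at year 5: TV = D_5×(1+g_2)/(r−g_2) = 5990.33047/0.081 = 73954.69715
P_0 = D_1/(1+r)^1 + D_2/(1+r)^2 + D_3/(1+r)^3 + D_4/(1+r)^4 + D_5/(1+r)^5 + TV/(1+r)^5
    = 2494.59212 + 2778.12046 + 3093.87384 + 3445.51486 + 3837.12242 + 47845.60053 = 63494.82423

€63494.82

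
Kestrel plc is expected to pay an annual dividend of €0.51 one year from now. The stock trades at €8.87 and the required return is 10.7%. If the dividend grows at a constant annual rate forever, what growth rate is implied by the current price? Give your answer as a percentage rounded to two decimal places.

4.95%

P = D₁/(r−g) ⇒ g = r − D₁/P = 0.107 − €0.51/€8.87 = 0.049503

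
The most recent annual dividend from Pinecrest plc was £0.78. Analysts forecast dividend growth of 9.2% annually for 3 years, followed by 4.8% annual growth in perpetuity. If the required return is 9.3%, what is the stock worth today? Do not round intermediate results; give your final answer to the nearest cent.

D_1 = 0.85176
D_2 = 0.93012
D_3 = 1.01569
Terminal value at year 3: TV = D_3×(1+g_2)/(r−g_2) = 1.06445/0.045 = 23.65436
P_0 = D_1/(1+r)^1 + D_2/(1+r)^2 + D_3/(1+r)^3 + TV/(1+r)^3
    = 0.77929 + 0.77857 + 0.77786 + 18.11552 = 20.45124

£20.45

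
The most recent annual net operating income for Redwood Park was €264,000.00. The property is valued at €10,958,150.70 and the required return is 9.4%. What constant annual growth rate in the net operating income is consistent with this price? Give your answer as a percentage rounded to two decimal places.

6.83%

P = D₀(1+g)/(r−g) ⇒ P(r−g) = D₀(1+g) ⇒ g(P+D₀) = P·r − D₀
g = (P·r − D₀)/(P + D₀) = (€10,958,150.70×0.094 − €264,000.00) / (€10,958,150.70 + €264,000.00) = 0.068264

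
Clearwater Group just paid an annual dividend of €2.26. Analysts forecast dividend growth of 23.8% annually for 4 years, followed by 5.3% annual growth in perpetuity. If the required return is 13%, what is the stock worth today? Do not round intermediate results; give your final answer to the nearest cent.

D_1 = 2.79788
D_2 = 3.46378
D_3 = 4.28815
D_4 = 5.30873
Terminal value at year 4: TV = D_4×(1+g_2)/(r−g_2) = 5.59010/0.077 = 72.59867
P_0 = D_1/(1+r)^1 + D_2/(1+r)^2 + D_3/(1+r)^3 + D_4/(1+r)^4 + TV/(1+r)^4
    = 2.47600 + 2.71264 + 2.97191 + 3.25595 + 44.52612 = 55.94262

€55.94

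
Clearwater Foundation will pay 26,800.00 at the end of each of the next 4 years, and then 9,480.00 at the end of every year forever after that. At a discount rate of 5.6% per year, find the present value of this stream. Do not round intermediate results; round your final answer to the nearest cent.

PV of 4-year annuity: 26,800.00 × [1 − (1+0.056)^−4] / 0.056 = 93721.78008
Perpetuity value at year 4: 9,480.00 / 0.056 = 169285.71429
PV of perpetuity: 169285.71429 / (1+0.056)^4 = 136133.38312
Total PV = 93721.78008 + 136133.38312 = 229855.16320

229855.16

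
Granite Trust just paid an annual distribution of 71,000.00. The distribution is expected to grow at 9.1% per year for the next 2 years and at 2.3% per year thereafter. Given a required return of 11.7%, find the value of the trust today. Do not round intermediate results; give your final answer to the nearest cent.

874219.37

D_1 = 77461.00000
D_2 = 84509.95100
Terminal value at year 2: TV = D_2×(1+g_2)/(r−g_2) = 86453.67987/0.094 = 919719.99865
P_0 = D_1/(1+r)^1 + D_2/(1+r)^2 + TV/(1+r)^2
    = 69347.35900 + 67733.18591 + 737138.82117 = 874219.36608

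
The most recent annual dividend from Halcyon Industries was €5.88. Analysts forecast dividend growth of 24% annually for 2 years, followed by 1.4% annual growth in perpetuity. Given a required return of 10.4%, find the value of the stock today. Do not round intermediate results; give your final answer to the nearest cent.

D_1 = 7.29120
D_2 = 9.04109
Terminal value at year 2: TV = D_2×(1+g_2)/(r−g_2) = 9.16766/0.09 = 101.86292
P_0 = D_1/(1+r)^1 + D_2/(1+r)^2 + TV/(1+r)^2
    = 6.60435 + 7.41793 + 83.57531 = 97.59758

€97.60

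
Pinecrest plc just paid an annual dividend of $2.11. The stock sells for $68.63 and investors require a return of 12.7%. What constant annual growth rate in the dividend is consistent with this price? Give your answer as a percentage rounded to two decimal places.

9.34%

P = D₀(1+g)/(r−g) ⇒ P(r−g) = D₀(1+g) ⇒ g(P+D₀) = P·r − D₀
g = (P·r − D₀)/(P + D₀) = ($68.63×0.127 − $2.11) / ($68.63 + $2.11) = 0.093384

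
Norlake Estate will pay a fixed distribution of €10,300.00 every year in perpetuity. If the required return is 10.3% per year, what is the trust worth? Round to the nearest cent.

Level perpetuity: PV = C / r = €10,300.00 / 0.103 = €100,000.00

€100000.00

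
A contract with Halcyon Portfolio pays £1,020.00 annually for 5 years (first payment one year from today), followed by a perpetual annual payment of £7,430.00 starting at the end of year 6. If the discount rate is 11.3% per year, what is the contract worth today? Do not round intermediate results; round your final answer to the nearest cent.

PV of 5-year annuity: £1,020.00 × [1 − (1+0.113)^−5] / 0.113 = 3741.53754
Perpetuity value at year 5: £7,430.00 / 0.113 = 65752.21239
PV of perpetuity: 65752.21239 / (1+0.113)^5 = 38497.67915
Total PV = 3741.53754 + 38497.67915 = 42239.21668

£42239.22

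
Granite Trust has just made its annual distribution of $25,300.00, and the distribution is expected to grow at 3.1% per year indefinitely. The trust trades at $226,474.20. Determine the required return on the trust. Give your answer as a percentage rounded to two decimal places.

D₁ = $25,300.00 × 1.031 = $26,084.3000
P = D₁/(r − g) ⇒ r = D₁/P + g = $26,084.3000/$226,474.20 + 0.031 = 0.115176 + 0.031 = 0.146176

14.62%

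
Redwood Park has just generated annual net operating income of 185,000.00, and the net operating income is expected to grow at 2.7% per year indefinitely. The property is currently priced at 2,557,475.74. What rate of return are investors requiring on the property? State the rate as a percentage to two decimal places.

10.13%

D₁ = 185,000.00 × 1.027 = 189,995.0000
P = D₁/(r − g) ⇒ r = D₁/P + g = 189,995.0000/2,557,475.74 + 0.027 = 0.074290 + 0.027 = 0.101290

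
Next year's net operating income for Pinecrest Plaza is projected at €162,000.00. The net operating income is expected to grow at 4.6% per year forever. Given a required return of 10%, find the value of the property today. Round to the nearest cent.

Growing perpetuity: P = D₁ / (r − g) = €162,000.0000 / (0.1 − 0.046) = €3,000,000.00

€3000000.00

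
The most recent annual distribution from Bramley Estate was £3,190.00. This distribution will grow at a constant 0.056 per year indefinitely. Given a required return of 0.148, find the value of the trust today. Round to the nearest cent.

D₁ = D₀ × (1 + g) = £3,190.00 × 1.056 = £3,368.6400
Growing perpetuity: P = D₁ / (r − g) = £3,368.6400 / (0.148 − 0.056) = £36,615.65

£36615.65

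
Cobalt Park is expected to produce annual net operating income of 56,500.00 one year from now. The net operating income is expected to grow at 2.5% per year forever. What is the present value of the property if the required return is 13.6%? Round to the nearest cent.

509009.01

Growing perpetuity: P = D₁ / (r − g) = 56,500.0000 / (0.136 − 0.025) = 509,009.01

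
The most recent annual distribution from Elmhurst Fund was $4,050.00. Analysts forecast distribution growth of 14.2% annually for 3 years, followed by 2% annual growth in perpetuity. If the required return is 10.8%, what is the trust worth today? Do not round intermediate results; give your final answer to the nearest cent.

$64309.67

D_1 = 4625.10000
D_2 = 5281.86420
D_3 = 6031.88892
Terminal value at year 3: TV = D_3×(1+g_2)/(r−g_2) = 6152.52669/0.088 = 69915.07608
P_0 = D_1/(1+r)^1 + D_2/(1+r)^2 + D_3/(1+r)^3 + TV/(1+r)^3
    = 4174.27798 + 4302.36954 + 4434.39171 + 51398.63119 = 64309.67042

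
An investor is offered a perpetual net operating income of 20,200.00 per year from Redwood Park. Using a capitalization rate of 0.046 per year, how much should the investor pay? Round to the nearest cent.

439130.43

Level perpetuity: PV = C / r = 20,200.00 / 0.046 = 439,130.43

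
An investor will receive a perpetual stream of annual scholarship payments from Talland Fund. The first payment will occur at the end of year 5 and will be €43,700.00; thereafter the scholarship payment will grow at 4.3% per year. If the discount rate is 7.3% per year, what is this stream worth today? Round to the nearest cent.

€1098907.90

Value at end of year 4: C₁ / (r − g) = €43,700.00 / (0.073 − 0.043) = €1,456,666.6667
Discount to today: PV = €1,456,666.6667 / (1 + 0.073)^4 = €1,456,666.6667 / 1.325558 = €1,098,907.90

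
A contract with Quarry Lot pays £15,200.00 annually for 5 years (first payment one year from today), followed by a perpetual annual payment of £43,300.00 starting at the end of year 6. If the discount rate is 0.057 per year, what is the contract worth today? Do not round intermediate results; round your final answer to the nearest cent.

PV of 5-year annuity: £15,200.00 × [1 − (1+0.057)^−5] / 0.057 = 64553.87734
Perpetuity value at year 5: £43,300.00 / 0.057 = 759649.12281
PV of perpetuity: 759649.12281 / (1+0.057)^5 = 575755.51169
Total PV = 64553.87734 + 575755.51169 = 640309.38903

£640309.39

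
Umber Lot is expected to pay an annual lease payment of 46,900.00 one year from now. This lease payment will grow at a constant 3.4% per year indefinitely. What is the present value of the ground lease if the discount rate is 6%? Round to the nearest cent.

Growing perpetuity: P = D₁ / (r − g) = 46,900.0000 / (0.06 − 0.034) = 1,803,846.15

1803846.15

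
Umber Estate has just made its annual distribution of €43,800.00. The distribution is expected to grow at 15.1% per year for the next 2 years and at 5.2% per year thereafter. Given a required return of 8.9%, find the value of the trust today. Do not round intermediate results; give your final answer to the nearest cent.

D_1 = 50413.80000
D_2 = 58026.28380
Terminal value at year 2: TV = D_2×(1+g_2)/(r−g_2) = 61043.65056/0.037 = 1649828.39345
P_0 = D_1/(1+r)^1 + D_2/(1+r)^2 + TV/(1+r)^2
    = 46293.66391 + 48929.29951 + 1391179.00218 = 1486401.96560

€1486401.97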